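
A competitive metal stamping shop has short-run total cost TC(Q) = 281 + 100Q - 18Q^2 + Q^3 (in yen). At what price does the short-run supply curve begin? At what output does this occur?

The shutdown price is the minimum of AVC. VC = 100Q - 18Q^2 + Q^3, so AVC = 100 - 18Q + Q^2.
At the minimum of AVC, MC = AVC. MC = 100 - 36Q + 3Q^2; setting MC = AVC gives 2Q^2 - 18Q = 0, so Q = 9. min AVC = 19.
The firm shuts down for any P below ¥19.

¥19 per unit, at Q = 9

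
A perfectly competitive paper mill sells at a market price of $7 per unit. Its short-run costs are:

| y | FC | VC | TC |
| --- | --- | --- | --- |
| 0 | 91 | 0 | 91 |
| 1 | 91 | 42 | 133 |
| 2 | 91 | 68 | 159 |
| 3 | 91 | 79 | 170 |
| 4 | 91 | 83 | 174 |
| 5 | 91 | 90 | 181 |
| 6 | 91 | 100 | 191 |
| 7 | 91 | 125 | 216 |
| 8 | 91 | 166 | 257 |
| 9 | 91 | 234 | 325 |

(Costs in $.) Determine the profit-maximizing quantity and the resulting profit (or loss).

y = 0 (shut down); profit = -$91

Profit at each row (π = 7y − TC): y=0: -91; y=1: -126; y=2: -145; y=3: -149; y=4: -146; y=5: -146; y=6: -149; y=7: -167; y=8: -201; y=9: -262.
Profit is highest at y = 0. Equivalently, the lowest AVC in the table is 100/6 ≈ $16.67 at y = 6, and P = $7 falls below it — price never covers variable cost, so the firm shuts down and loses only its fixed cost.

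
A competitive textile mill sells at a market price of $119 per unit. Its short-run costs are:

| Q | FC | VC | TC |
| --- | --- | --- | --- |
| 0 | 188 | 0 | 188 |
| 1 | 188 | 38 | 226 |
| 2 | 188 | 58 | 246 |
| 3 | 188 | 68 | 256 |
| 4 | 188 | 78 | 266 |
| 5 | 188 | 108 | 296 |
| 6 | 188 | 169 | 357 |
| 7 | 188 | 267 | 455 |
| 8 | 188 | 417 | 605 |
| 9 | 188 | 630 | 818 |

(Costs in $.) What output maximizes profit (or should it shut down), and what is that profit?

Q = 7; profit = $378

Tabulate TR − TC: Q=0: -188; Q=1: -107; Q=2: -8; Q=3: 101; Q=4: 210; Q=5: 299; Q=6: 357; Q=7: 378; Q=8: 347; Q=9: 253.
Profit is maximized at Q = 7. AVC there is 267/7 = $38.14 ≤ P, so producing beats shutting down (which would give -$188).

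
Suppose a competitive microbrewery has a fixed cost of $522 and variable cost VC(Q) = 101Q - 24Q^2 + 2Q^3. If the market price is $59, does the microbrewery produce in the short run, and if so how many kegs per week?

Produce at Q = 7

From TC, MC = TC'(Q) = 101 - 48Q + 6Q^2 and AVC = VC/Q = 101 - 24Q + 2Q^2.
AVC is minimized where dAVC/dQ = -24 + 4Q = 0, at Q = 6; min AVC = 101 - 24·6 + 2·6^2 = $29.
Because $59 ≥ $29, revenue can cover variable cost; the firm operates.
Solving P = MC: 42 - 48Q + 6Q^2 = 0 ⇒ Q = 1 or 7. On the upward-sloping branch, Q* = 7.
Check: AVC at Q = 7 is $31 ≤ P, so revenue covers variable cost.
Profit = P·Q − TC = 59·7 − 739 = -$326, a loss, but smaller than the $522 fixed cost the firm would lose by shutting down.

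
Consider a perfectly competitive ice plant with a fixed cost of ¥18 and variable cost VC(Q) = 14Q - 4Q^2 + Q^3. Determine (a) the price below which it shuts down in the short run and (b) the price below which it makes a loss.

Shutdown price = ¥10; break-even price = ¥17

Shutdown price = min AVC. AVC = 14 - 4Q + Q^2, with vertex at Q = 2 and minimum ¥10.
ATC = 18/Q + 14 - 4Q + Q^2. Setting dATC/dQ = −18/Q^2 − 4 + 2Q = 0 gives Q = 3 (since 2·3^3 − 4·3^2 = 18).
min ATC = 18/3 + 14 − 4·3 + 3^2 = ¥17. That is the break-even price.
Between these two prices the firm operates at a loss; above ¥17 it earns a profit.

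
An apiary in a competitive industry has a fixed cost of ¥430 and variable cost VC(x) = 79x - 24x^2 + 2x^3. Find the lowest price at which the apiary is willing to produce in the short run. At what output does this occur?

¥7 per unit, at x = 6

The shutdown price is the minimum of AVC. VC = 79x - 24x^2 + 2x^3, so AVC = 79 - 24x + 2x^2.
dAVC/dx = -24 + 4x = 0 gives x = 6. min AVC = 79 - 24·6 + 2·6^2 = 7.
For P < ¥7 the firm produces nothing.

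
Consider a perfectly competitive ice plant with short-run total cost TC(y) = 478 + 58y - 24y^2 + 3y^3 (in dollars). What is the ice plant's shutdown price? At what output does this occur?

$10 per unit, at y = 4

Short-run supply begins at min AVC. From VC = 58y - 24y^2 + 3y^3, AVC = 58 - 24y + 3y^2.
dAVC/dy = -24 + 6y = 0 gives y = 4. min AVC = 58 - 24·4 + 3·4^2 = 10.
For P < $10 the firm produces nothing.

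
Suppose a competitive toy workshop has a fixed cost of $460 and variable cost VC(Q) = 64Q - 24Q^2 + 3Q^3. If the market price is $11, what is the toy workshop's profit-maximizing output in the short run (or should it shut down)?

Shut down

From TC, MC = TC'(Q) = 64 - 48Q + 9Q^2 and AVC = VC/Q = 64 - 24Q + 3Q^2.
AVC is minimized where dAVC/dQ = -24 + 6Q = 0, at Q = 4; min AVC = 64 - 24·4 + 3·4^2 = $16.
P = $11 lies below min AVC = $16; no output level covers variable cost.
Best response: produce nothing and absorb the $460 fixed cost.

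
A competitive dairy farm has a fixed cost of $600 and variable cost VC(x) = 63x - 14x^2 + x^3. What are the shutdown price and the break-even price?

AVC = 63 - 14x + x^2; minimized at x = 7, giving min AVC = $14. That is the shutdown price.
ATC = 600/x + 63 - 14x + x^2. Setting dATC/dx = −600/x^2 − 14 + 2x = 0 gives x = 10 (since 2·10^3 − 14·10^2 = 600).
min ATC = 600/10 + 63 − 14·10 + 10^2 = $83. That is the break-even price.
Between these two prices the firm operates at a loss; above $83 it earns a profit.

Shutdown price = $14; break-even price = $83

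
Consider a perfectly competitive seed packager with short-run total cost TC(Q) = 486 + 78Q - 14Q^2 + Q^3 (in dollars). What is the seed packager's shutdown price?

$29 per unit

The firm shuts down when price falls below the minimum of average variable cost. AVC = VC/Q = 78 - 14Q + Q^2.
dAVC/dQ = -14 + 2Q = 0 gives Q = 7. min AVC = 78 - 14·7 + 7^2 = 29.
For P < $29 the firm produces nothing.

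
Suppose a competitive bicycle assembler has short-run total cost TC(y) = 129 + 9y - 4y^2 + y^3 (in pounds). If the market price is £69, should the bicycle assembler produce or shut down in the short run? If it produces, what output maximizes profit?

Produce at y = 6

Variable cost is VC = 9y - 4y^2 + y^3, so AVC = VC/y = 9 - 4y + y^2 and MC = dTC/dy = 9 - 8y + 3y^2.
AVC is minimized where dAVC/dy = -4 + 2y = 0, at y = 2; min AVC = 9 - 4·2 + 2^2 = £5.
Since P = £69 ≥ min AVC = £5, price covers variable cost and the firm should produce.
Solving P = MC: -60 - 8y + 3y^2 = 0 ⇒ y = -10/3 or 6. On the upward-sloping branch, y* = 6.
Check: AVC at y = 6 is £21 ≤ P, so revenue covers variable cost.
Profit = P·y − TC = 69·6 − 255 = £159.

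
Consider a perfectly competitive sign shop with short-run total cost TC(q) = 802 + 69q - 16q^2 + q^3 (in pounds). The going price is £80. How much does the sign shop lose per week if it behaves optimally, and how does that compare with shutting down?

Profit = -£76 at q = 11

AVC = 69 - 16q + q^2 has its minimum £5 at q = 8; price £80 clears that bar, so the firm operates.
With MC = 69 - 32q + 3q^2, P = MC on the upward-sloping part at q* = 11.
TR = 80·11 = 880. TC = 802 + 154 = 956. Profit = 880 − 956 = -£76.
Shutting down would mean losing the fixed cost of £802, so operating at a loss of £76 is better by £726.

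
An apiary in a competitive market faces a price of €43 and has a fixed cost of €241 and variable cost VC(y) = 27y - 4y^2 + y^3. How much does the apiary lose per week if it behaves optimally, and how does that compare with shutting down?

AVC = 27 - 4y + y^2 has its minimum €23 at y = 2; price €43 clears that bar, so the firm operates.
MC = 27 - 8y + 3y^2. Setting P = MC and taking the root on the rising branch gives y* = 4.
TR = 43·4 = 172. TC = 241 + 108 = 349. Profit = 172 − 349 = -€177.
Shutting down would mean losing the fixed cost of €241, so operating at a loss of €177 is better by €64.

Profit = -€177 at y = 4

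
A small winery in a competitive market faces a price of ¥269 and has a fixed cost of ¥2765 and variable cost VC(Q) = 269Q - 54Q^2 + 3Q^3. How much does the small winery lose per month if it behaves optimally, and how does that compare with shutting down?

AVC = 269 - 54Q + 3Q^2; min AVC = ¥26 at Q = 9. Since P = ¥269 ≥ min AVC, the firm produces.
With MC = 269 - 108Q + 9Q^2, P = MC on the upward-sloping part at Q* = 12.
TR = 269·12 = 3228. TC = 2765 + 636 = 3401. Profit = 3228 − 3401 = -¥173.
By producing, the firm covers all variable cost plus ¥2592 of fixed cost; shutting down would lose the full ¥2765.

Profit = -¥173 at Q = 12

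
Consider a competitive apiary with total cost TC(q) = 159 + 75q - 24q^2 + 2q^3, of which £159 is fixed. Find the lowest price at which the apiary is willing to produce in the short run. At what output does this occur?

The shutdown price is the minimum of AVC. VC = 75q - 24q^2 + 2q^3, so AVC = 75 - 24q + 2q^2.
dAVC/dq = -24 + 4q = 0 gives q = 6. min AVC = 75 - 24·6 + 2·6^2 = 3.
The firm shuts down for any P below £3.

£3 per unit, at q = 6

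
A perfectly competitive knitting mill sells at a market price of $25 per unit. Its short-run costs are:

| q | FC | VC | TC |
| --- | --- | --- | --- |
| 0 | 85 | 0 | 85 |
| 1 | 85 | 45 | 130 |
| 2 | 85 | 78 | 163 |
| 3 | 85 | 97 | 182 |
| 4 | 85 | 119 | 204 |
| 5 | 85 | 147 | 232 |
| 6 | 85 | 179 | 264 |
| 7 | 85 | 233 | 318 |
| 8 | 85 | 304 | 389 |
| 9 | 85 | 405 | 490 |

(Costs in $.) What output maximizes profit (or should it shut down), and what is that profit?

q = 0 (shut down); profit = -$85

Profit at each row (π = 25q − TC): q=0: -85; q=1: -105; q=2: -113; q=3: -107; q=4: -104; q=5: -107; q=6: -114; q=7: -143; q=8: -189; q=9: -265.
Profit is highest at q = 0. Equivalently, the lowest AVC in the table is 147/5 ≈ $29.40 at q = 5, and P = $25 falls below it — price never covers variable cost, so the firm shuts down and loses only its fixed cost.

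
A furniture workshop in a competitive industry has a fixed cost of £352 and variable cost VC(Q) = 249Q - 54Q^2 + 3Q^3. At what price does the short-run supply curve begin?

The firm shuts down when price falls below the minimum of average variable cost. AVC = VC/Q = 249 - 54Q + 3Q^2.
dAVC/dQ = -54 + 6Q = 0 gives Q = 9. min AVC = 249 - 54·9 + 3·9^2 = 6.
For P < £6 the firm produces nothing.

£6 per unit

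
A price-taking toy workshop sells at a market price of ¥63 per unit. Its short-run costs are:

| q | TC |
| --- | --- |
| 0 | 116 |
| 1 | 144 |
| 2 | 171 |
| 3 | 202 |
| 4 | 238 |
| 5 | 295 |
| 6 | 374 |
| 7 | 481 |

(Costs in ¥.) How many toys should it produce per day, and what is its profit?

Tabulate TR − TC: q=0: -116; q=1: -81; q=2: -45; q=3: -13; q=4: 14; q=5: 20; q=6: 4; q=7: -40.
Profit is maximized at q = 5. AVC there is 179/5 = ¥35.80 ≤ P, so producing beats shutting down (which would give -¥116).

q = 5; profit = ¥20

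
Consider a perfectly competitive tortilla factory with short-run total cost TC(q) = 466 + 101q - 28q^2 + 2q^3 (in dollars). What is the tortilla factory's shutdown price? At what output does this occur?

The shutdown price is the minimum of AVC. VC = 101q - 28q^2 + 2q^3, so AVC = 101 - 28q + 2q^2.
At the minimum of AVC, MC = AVC. MC = 101 - 56q + 6q^2; setting MC = AVC gives 4q^2 - 28q = 0, so q = 7. min AVC = 3.
So the shutdown price is $3.

$3 per unit, at q = 7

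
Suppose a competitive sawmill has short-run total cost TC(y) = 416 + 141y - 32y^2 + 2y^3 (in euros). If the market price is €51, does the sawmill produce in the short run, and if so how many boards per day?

Strip out fixed cost: VC = 141y - 32y^2 + 2y^3. Then AVC = 141 - 32y + 2y^2 and MC = 141 - 64y + 6y^2.
AVC is minimized where dAVC/dy = -32 + 4y = 0, at y = 8; min AVC = 141 - 32·8 + 2·8^2 = €13.
Since P = €51 ≥ min AVC = €13, price covers variable cost and the firm should produce.
Set P = MC: 51 = 141 - 64y + 6y^2 → 90 - 64y + 6y^2 = 0. The roots are y = 5/3 and y = 9; the profit-maximizing output is on the rising part of MC, so y* = 9.
Check: AVC at y = 9 is €15 ≤ P, so revenue covers variable cost.
Profit = P·y − TC = 51·9 − 551 = -€92, a loss, but smaller than the €416 fixed cost the firm would lose by shutting down.

Produce at y = 9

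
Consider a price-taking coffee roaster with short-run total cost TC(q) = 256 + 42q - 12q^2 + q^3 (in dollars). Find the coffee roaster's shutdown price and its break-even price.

Shutdown price = $6; break-even price = $42

Shutdown price = min AVC. AVC = 42 - 12q + q^2, with vertex at q = 6 and minimum $6.
ATC = 256/q + 42 - 12q + q^2. Setting dATC/dq = −256/q^2 − 12 + 2q = 0 gives q = 8 (since 2·8^3 − 12·8^2 = 256).
min ATC = 256/8 + 42 − 12·8 + 8^2 = $42. That is the break-even price.
Between these two prices the firm operates at a loss; above $42 it earns a profit.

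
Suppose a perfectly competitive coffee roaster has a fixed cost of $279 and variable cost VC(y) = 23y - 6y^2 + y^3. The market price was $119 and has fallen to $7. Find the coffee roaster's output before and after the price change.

Output falls from 8 to 0 (the firm shuts down)

MC = 23 - 12y + 3y^2; the shutdown threshold is min AVC = $14 (at y = 3).
With P = $119 above the shutdown price, P = MC gives y = 8.
At P = $7 < min AVC = $14, price no longer covers variable cost at any output, so the firm shuts down: y = 0.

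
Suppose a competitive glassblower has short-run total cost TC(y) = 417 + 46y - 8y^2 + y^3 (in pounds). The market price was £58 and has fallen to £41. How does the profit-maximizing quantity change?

Output falls from 6 to 5

MC = 46 - 16y + 3y^2; the shutdown threshold is min AVC = £30 (at y = 4).
With P = £58 above the shutdown price, P = MC gives y = 6.
At P = £41 ≥ min AVC, set P = MC: y = 5. The firm stays open but cuts output.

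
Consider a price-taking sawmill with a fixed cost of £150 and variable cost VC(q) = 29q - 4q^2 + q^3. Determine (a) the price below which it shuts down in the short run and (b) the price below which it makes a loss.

Shutdown price = min AVC. AVC = 29 - 4q + q^2, with vertex at q = 2 and minimum £25.
ATC = 150/q + 29 - 4q + q^2. Setting dATC/dq = −150/q^2 − 4 + 2q = 0 gives q = 5 (since 2·5^3 − 4·5^2 = 150).
min ATC = 150/5 + 29 − 4·5 + 5^2 = £64. That is the break-even price.
Between these two prices the firm operates at a loss; above £64 it earns a profit.

Shutdown price = £25; break-even price = £64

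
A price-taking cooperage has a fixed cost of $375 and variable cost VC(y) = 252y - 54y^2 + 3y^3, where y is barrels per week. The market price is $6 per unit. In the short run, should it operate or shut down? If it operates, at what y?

Shut down

Strip out fixed cost: VC = 252y - 54y^2 + 3y^3. Then AVC = 252 - 54y + 3y^2 and MC = 252 - 108y + 9y^2.
AVC hits its minimum where MC = AVC, at y = 9, giving min AVC = 252 - 54·9 + 3·9^2 = $9.
P = $6 lies below min AVC = $9; no output level covers variable cost.
Shutting down limits the loss to fixed cost, $375.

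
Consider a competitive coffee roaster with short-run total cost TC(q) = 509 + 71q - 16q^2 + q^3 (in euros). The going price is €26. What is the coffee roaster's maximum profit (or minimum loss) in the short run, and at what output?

Profit = -€347 at q = 9

AVC = 71 - 16q + q^2 has its minimum €7 at q = 8; price €26 clears that bar, so the firm operates.
With MC = 71 - 32q + 3q^2, P = MC on the upward-sloping part at q* = 9.
TR = 26·9 = 234. TC = 509 + 72 = 581. Profit = 234 − 581 = -€347.
That loss of €347 beats the €509 the firm would lose by shutting down; producing recovers €162 of fixed cost.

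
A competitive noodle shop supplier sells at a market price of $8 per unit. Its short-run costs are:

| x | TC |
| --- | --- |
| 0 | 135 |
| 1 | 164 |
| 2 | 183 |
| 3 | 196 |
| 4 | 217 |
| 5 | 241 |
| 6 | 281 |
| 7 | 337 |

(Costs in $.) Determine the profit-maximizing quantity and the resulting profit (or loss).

Tabulate TR − TC: x=0: -135; x=1: -156; x=2: -167; x=3: -172; x=4: -185; x=5: -201; x=6: -233; x=7: -281.
Profit is highest at x = 0. Equivalently, the lowest AVC in the table is 61/3 ≈ $20.33 at x = 3, and P = $8 falls below it — price never covers variable cost, so the firm shuts down and loses only its fixed cost.

x = 0 (shut down); profit = -$135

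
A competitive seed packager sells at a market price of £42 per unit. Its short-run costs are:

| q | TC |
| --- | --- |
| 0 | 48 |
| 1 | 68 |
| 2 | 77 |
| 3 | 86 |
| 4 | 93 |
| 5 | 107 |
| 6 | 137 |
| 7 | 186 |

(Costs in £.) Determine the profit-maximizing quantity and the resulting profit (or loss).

Compute π = P·q − TC at each output: q=0: -48; q=1: -26; q=2: 7; q=3: 40; q=4: 75; q=5: 103; q=6: 115; q=7: 108.
Profit is maximized at q = 6. AVC there is 89/6 = £14.83 ≤ P, so producing beats shutting down (which would give -£48).

q = 6; profit = £115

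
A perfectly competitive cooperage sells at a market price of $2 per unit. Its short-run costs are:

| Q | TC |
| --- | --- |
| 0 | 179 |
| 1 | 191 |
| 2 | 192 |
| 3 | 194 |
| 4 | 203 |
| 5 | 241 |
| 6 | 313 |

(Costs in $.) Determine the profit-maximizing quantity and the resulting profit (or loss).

Q = 0 (shut down); profit = -$179

Profit at each row (π = 2Q − TC): Q=0: -179; Q=1: -189; Q=2: -188; Q=3: -188; Q=4: -195; Q=5: -231; Q=6: -301.
Profit is highest at Q = 0. Equivalently, the lowest AVC in the table is 15/3 ≈ $5 at Q = 3, and P = $2 falls below it — price never covers variable cost, so the firm shuts down and loses only its fixed cost.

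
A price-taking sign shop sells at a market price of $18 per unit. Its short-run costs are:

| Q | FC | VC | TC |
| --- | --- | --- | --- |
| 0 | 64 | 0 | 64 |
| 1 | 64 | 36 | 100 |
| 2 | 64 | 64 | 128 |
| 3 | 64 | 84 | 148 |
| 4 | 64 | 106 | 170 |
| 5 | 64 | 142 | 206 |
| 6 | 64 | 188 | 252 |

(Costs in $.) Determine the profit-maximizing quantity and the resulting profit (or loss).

Tabulate TR − TC: Q=0: -64; Q=1: -82; Q=2: -92; Q=3: -94; Q=4: -98; Q=5: -116; Q=6: -144.
Profit is highest at Q = 0. Equivalently, the lowest AVC in the table is 106/4 ≈ $26.50 at Q = 4, and P = $18 falls below it — price never covers variable cost, so the firm shuts down and loses only its fixed cost.

Q = 0 (shut down); profit = -$64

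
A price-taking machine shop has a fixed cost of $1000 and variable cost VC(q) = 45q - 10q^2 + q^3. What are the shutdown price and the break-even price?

Shutdown price = $20; break-even price = $145

AVC = 45 - 10q + q^2; minimized at q = 5, giving min AVC = $20. That is the shutdown price.
ATC = 1000/q + 45 - 10q + q^2. Setting dATC/dq = −1000/q^2 − 10 + 2q = 0 gives q = 10 (since 2·10^3 − 10·10^2 = 1000).
min ATC = 1000/10 + 45 − 10·10 + 10^2 = $145. That is the break-even price.
Between these two prices the firm operates at a loss; above $145 it earns a profit.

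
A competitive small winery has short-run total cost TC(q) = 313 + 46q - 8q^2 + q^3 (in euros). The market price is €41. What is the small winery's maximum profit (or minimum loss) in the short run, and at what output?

Profit = -€263 at q = 5

AVC = 46 - 8q + q^2 has its minimum €30 at q = 4; price €41 clears that bar, so the firm operates.
With MC = 46 - 16q + 3q^2, P = MC on the upward-sloping part at q* = 5.
TR = 41·5 = 205. TC = 313 + 155 = 468. Profit = 205 − 468 = -€263.
That loss of €263 beats the €313 the firm would lose by shutting down; producing recovers €50 of fixed cost.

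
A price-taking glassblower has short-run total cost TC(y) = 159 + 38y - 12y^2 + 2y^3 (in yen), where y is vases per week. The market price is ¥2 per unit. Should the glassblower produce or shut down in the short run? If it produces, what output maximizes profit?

Shut down

From TC, MC = TC'(y) = 38 - 24y + 6y^2 and AVC = VC/y = 38 - 12y + 2y^2.
AVC hits its minimum where MC = AVC, at y = 3, giving min AVC = 38 - 12·3 + 2·3^2 = ¥20.
P = ¥2 lies below min AVC = ¥20; no output level covers variable cost.
Shutting down limits the loss to fixed cost, ¥159.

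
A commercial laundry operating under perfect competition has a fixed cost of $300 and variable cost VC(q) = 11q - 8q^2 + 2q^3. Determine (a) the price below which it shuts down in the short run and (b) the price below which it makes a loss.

AVC = 11 - 8q + 2q^2; minimized at q = 2, giving min AVC = $3. That is the shutdown price.
ATC = 300/q + 11 - 8q + 2q^2. Setting dATC/dq = −300/q^2 − 8 + 4q = 0 gives q = 5 (since 4·5^3 − 8·5^2 = 300).
min ATC = 300/5 + 11 − 8·5 + 2·5^2 = $81. That is the break-even price.
Between these two prices the firm operates at a loss; above $81 it earns a profit.

Shutdown price = $3; break-even price = $81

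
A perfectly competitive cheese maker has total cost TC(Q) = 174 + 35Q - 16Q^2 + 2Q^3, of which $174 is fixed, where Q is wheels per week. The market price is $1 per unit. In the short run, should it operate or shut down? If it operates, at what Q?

Variable cost is VC = 35Q - 16Q^2 + 2Q^3, so AVC = VC/Q = 35 - 16Q + 2Q^2 and MC = dTC/dQ = 35 - 32Q + 6Q^2.
The AVC parabola has its vertex at Q = 16/4 = 4, where AVC = 35 - 16·4 + 2·4^2 = $3.
P = $1 lies below min AVC = $3; no output level covers variable cost.
Shutting down limits the loss to fixed cost, $174.

Shut down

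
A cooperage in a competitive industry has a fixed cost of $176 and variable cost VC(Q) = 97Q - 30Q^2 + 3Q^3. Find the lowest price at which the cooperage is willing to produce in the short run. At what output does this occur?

$22 per unit, at Q = 5

Short-run supply begins at min AVC. From VC = 97Q - 30Q^2 + 3Q^3, AVC = 97 - 30Q + 3Q^2.
At the minimum of AVC, MC = AVC. MC = 97 - 60Q + 9Q^2; setting MC = AVC gives 6Q^2 - 30Q = 0, so Q = 5. min AVC = 22.
The firm shuts down for any P below $22.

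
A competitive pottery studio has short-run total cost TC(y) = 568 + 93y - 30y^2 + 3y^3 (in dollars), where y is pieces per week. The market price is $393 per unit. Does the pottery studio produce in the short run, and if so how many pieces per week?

Produce at y = 10

Variable cost is VC = 93y - 30y^2 + 3y^3, so AVC = VC/y = 93 - 30y + 3y^2 and MC = dTC/dy = 93 - 60y + 9y^2.
The AVC parabola has its vertex at y = 30/6 = 5, where AVC = 93 - 30·5 + 3·5^2 = $18.
Because $393 ≥ $18, revenue can cover variable cost; the firm operates.
P = MC gives -300 - 60y + 9y^2 = 0, with roots -10/3 and 10. Take the larger (rising MC): y* = 10.
Check: AVC at y = 10 is $93 ≤ P, so revenue covers variable cost.
Profit = P·y − TC = 393·10 − 1498 = $2432.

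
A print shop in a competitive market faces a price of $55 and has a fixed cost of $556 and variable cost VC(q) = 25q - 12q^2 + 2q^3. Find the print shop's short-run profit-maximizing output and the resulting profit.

Profit = -$356 at q = 5

AVC = 25 - 12q + 2q^2; min AVC = $7 at q = 3. Since P = $55 ≥ min AVC, the firm produces.
MC = 25 - 24q + 6q^2. Setting P = MC and taking the root on the rising branch gives q* = 5.
TR = 55·5 = 275. TC = 556 + 75 = 631. Profit = 275 − 631 = -$356.
By producing, the firm covers all variable cost plus $200 of fixed cost; shutting down would lose the full $556.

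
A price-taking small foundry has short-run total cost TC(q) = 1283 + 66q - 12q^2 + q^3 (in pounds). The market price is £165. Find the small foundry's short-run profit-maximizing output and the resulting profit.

AVC = 66 - 12q + q^2; min AVC = £30 at q = 6. Since P = £165 ≥ min AVC, the firm produces.
With MC = 66 - 24q + 3q^2, P = MC on the upward-sloping part at q* = 11.
TR = 165·11 = 1815. TC = 1283 + 605 = 1888. Profit = 1815 − 1888 = -£73.
By producing, the firm covers all variable cost plus £1210 of fixed cost; shutting down would lose the full £1283.

Profit = -£73 at q = 11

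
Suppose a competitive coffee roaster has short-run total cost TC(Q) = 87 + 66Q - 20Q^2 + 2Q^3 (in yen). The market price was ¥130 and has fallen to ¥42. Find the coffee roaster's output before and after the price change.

Output falls from 8 to 6

MC = 66 - 40Q + 6Q^2; the shutdown threshold is min AVC = ¥16 (at Q = 5).
With P = ¥130 above the shutdown price, P = MC gives Q = 8.
At P = ¥42 ≥ min AVC, set P = MC: Q = 6. The firm stays open but cuts output.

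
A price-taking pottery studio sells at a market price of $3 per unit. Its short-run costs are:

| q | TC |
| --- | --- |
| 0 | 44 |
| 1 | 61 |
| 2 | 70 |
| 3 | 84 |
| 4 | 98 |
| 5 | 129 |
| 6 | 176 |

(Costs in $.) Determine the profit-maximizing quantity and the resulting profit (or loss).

Compute π = P·q − TC at each output: q=0: -44; q=1: -58; q=2: -64; q=3: -75; q=4: -86; q=5: -114; q=6: -158.
Profit is highest at q = 0. Equivalently, the lowest AVC in the table is 26/2 ≈ $13 at q = 2, and P = $3 falls below it — price never covers variable cost, so the firm shuts down and loses only its fixed cost.

q = 0 (shut down); profit = -$44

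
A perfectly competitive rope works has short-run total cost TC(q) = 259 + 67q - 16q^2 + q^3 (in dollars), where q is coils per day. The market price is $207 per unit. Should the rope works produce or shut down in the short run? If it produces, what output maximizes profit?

Variable cost is VC = 67q - 16q^2 + q^3, so AVC = VC/q = 67 - 16q + q^2 and MC = dTC/dq = 67 - 32q + 3q^2.
AVC is minimized where dAVC/dq = -16 + 2q = 0, at q = 8; min AVC = 67 - 16·8 + 8^2 = $3.
Because $207 ≥ $3, revenue can cover variable cost; the firm operates.
Set P = MC: 207 = 67 - 32q + 3q^2 → -140 - 32q + 3q^2 = 0. The roots are q = -10/3 and q = 14; the profit-maximizing output is on the rising part of MC, so q* = 14.
Check: AVC at q = 14 is $39 ≤ P, so revenue covers variable cost.
Profit = P·q − TC = 207·14 − 805 = $2093.

Produce at q = 14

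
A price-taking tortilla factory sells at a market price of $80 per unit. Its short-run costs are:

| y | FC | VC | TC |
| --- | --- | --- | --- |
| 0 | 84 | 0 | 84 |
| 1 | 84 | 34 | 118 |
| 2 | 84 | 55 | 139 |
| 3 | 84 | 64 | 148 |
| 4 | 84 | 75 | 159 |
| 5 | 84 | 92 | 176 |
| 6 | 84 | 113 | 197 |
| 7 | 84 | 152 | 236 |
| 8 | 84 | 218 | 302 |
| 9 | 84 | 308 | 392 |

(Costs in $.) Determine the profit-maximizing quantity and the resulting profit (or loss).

y = 8; profit = $338

Profit at each row (π = 80y − TC): y=0: -84; y=1: -38; y=2: 21; y=3: 92; y=4: 161; y=5: 224; y=6: 283; y=7: 324; y=8: 338; y=9: 328.
Profit is maximized at y = 8. AVC there is 218/8 = $27.25 ≤ P, so producing beats shutting down (which would give -$84).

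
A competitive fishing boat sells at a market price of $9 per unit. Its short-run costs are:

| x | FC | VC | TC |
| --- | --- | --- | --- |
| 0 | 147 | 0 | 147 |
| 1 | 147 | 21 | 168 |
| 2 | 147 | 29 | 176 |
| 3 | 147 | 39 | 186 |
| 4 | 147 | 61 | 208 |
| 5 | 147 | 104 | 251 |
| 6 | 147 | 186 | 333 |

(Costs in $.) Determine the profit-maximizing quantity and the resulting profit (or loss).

Compute π = P·x − TC at each output: x=0: -147; x=1: -159; x=2: -158; x=3: -159; x=4: -172; x=5: -206; x=6: -279.
Profit is highest at x = 0. Equivalently, the lowest AVC in the table is 39/3 ≈ $13 at x = 3, and P = $9 falls below it — price never covers variable cost, so the firm shuts down and loses only its fixed cost.

x = 0 (shut down); profit = -$147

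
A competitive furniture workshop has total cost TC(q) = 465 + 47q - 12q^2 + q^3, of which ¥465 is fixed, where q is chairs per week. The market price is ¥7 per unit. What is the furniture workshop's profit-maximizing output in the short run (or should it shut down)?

Variable cost is VC = 47q - 12q^2 + q^3, so AVC = VC/q = 47 - 12q + q^2 and MC = dTC/dq = 47 - 24q + 3q^2.
AVC is minimized where dAVC/dq = -12 + 2q = 0, at q = 6; min AVC = 47 - 12·6 + 6^2 = ¥11.
Since P = ¥7 < min AVC = ¥11, price fails to cover variable cost at any output.
The firm minimizes its loss by shutting down and losing only its fixed cost of ¥465.

Shut down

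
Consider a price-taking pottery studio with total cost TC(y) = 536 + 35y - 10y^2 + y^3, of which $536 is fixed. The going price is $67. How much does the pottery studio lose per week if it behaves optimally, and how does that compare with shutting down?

Profit = -$152 at y = 8

AVC = 35 - 10y + y^2 has its minimum $10 at y = 5; price $67 clears that bar, so the firm operates.
With MC = 35 - 20y + 3y^2, P = MC on the upward-sloping part at y* = 8.
TR = 67·8 = 536. TC = 536 + 152 = 688. Profit = 536 − 688 = -$152.
By producing, the firm covers all variable cost plus $384 of fixed cost; shutting down would lose the full $536.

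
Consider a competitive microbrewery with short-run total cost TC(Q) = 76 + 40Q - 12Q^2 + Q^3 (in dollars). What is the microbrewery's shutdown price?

Short-run supply begins at min AVC. From VC = 40Q - 12Q^2 + Q^3, AVC = 40 - 12Q + Q^2.
dAVC/dQ = -12 + 2Q = 0 gives Q = 6. min AVC = 40 - 12·6 + 6^2 = 4.
So the shutdown price is $4.

$4 per unit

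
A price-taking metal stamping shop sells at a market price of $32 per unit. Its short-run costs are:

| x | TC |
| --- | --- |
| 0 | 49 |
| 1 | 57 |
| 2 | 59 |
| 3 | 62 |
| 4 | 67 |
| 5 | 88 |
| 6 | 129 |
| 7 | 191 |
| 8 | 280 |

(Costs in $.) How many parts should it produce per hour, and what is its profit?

x = 5; profit = $72

Profit at each row (π = 32x − TC): x=0: -49; x=1: -25; x=2: 5; x=3: 34; x=4: 61; x=5: 72; x=6: 63; x=7: 33; x=8: -24.
Profit is maximized at x = 5. AVC there is 39/5 = $7.80 ≤ P, so producing beats shutting down (which would give -$49).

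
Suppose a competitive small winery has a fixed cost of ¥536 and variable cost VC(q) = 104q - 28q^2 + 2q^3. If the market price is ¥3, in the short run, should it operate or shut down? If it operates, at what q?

Shut down

From TC, MC = TC'(q) = 104 - 56q + 6q^2 and AVC = VC/q = 104 - 28q + 2q^2.
The AVC parabola has its vertex at q = 28/4 = 7, where AVC = 104 - 28·7 + 2·7^2 = ¥6.
With P < min AVC (¥3 < ¥6), every unit sold adds to the loss.
Shutting down limits the loss to fixed cost, ¥536.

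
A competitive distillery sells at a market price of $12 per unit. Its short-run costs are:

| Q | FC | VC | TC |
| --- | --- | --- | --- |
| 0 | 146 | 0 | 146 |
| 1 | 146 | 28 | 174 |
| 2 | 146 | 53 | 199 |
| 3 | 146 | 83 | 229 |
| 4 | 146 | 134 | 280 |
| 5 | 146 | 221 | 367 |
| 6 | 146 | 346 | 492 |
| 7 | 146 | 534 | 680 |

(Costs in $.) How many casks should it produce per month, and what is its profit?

Q = 0 (shut down); profit = -$146

Profit at each row (π = 12Q − TC): Q=0: -146; Q=1: -162; Q=2: -175; Q=3: -193; Q=4: -232; Q=5: -307; Q=6: -420; Q=7: -596.
Profit is highest at Q = 0. Equivalently, the lowest AVC in the table is 53/2 ≈ $26.50 at Q = 2, and P = $12 falls below it — price never covers variable cost, so the firm shuts down and loses only its fixed cost.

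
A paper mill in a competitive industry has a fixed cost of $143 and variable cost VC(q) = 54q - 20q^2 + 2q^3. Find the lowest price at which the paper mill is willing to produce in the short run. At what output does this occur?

The shutdown price is the minimum of AVC. VC = 54q - 20q^2 + 2q^3, so AVC = 54 - 20q + 2q^2.
At the minimum of AVC, MC = AVC. MC = 54 - 40q + 6q^2; setting MC = AVC gives 4q^2 - 20q = 0, so q = 5. min AVC = 4.
So the shutdown price is $4.

$4 per unit, at q = 5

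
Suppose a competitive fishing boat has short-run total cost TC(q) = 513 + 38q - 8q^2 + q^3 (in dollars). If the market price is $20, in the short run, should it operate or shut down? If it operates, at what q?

Shut down

Strip out fixed cost: VC = 38q - 8q^2 + q^3. Then AVC = 38 - 8q + q^2 and MC = 38 - 16q + 3q^2.
AVC is minimized where dAVC/dq = -8 + 2q = 0, at q = 4; min AVC = 38 - 8·4 + 4^2 = $22.
With P < min AVC ($20 < $22), every unit sold adds to the loss.
The firm minimizes its loss by shutting down and losing only its fixed cost of $513.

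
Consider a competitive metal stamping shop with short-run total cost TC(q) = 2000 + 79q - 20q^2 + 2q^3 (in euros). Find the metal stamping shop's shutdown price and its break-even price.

Shutdown price = €29; break-even price = €279

Shutdown price = min AVC. AVC = 79 - 20q + 2q^2, with vertex at q = 5 and minimum €29.
ATC = 2000/q + 79 - 20q + 2q^2. Setting dATC/dq = −2000/q^2 − 20 + 4q = 0 gives q = 10 (since 4·10^3 − 20·10^2 = 2000).
min ATC = 2000/10 + 79 − 20·10 + 2·10^2 = €279. That is the break-even price.
For €29 ≤ P < €279 the firm produces at a loss; below €29 it shuts down.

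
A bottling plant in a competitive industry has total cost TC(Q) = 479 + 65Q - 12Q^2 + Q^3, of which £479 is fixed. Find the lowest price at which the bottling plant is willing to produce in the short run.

Short-run supply begins at min AVC. From VC = 65Q - 12Q^2 + Q^3, AVC = 65 - 12Q + Q^2.
At the minimum of AVC, MC = AVC. MC = 65 - 24Q + 3Q^2; setting MC = AVC gives 2Q^2 - 12Q = 0, so Q = 6. min AVC = 29.
So the shutdown price is £29.

£29 per unit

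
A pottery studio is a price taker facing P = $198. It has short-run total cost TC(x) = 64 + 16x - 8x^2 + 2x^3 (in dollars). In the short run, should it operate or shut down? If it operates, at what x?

From TC, MC = TC'(x) = 16 - 16x + 6x^2 and AVC = VC/x = 16 - 8x + 2x^2.
The AVC parabola has its vertex at x = 8/4 = 2, where AVC = 16 - 8·2 + 2·2^2 = $8.
P = $198 exceeds min AVC = $8, so the firm stays open.
Solving P = MC: -182 - 16x + 6x^2 = 0 ⇒ x = -13/3 or 7. On the upward-sloping branch, x* = 7.
Check: AVC at x = 7 is $58 ≤ P, so revenue covers variable cost.
Profit = P·x − TC = 198·7 − 470 = $916.

Produce at x = 7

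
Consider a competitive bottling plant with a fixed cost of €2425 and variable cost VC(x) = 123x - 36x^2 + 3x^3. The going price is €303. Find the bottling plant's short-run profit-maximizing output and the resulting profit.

Profit = -€25 at x = 10

AVC = 123 - 36x + 3x^2 has its minimum €15 at x = 6; price €303 clears that bar, so the firm operates.
With MC = 123 - 72x + 9x^2, P = MC on the upward-sloping part at x* = 10.
TR = 303·10 = 3030. TC = 2425 + 630 = 3055. Profit = 3030 − 3055 = -€25.
That loss of €25 beats the €2425 the firm would lose by shutting down; producing recovers €2400 of fixed cost.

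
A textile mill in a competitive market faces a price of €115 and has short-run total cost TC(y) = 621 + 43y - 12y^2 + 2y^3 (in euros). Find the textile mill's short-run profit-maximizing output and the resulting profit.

Profit = -€189 at y = 6

AVC = 43 - 12y + 2y^2; min AVC = €25 at y = 3. Since P = €115 ≥ min AVC, the firm produces.
MC = 43 - 24y + 6y^2. Setting P = MC and taking the root on the rising branch gives y* = 6.
TR = 115·6 = 690. TC = 621 + 258 = 879. Profit = 690 − 879 = -€189.
That loss of €189 beats the €621 the firm would lose by shutting down; producing recovers €432 of fixed cost.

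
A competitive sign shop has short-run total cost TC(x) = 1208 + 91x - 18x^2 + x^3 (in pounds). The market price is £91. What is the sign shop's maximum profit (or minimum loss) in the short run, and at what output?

Profit = -£344 at x = 12

AVC = 91 - 18x + x^2; min AVC = £10 at x = 9. Since P = £91 ≥ min AVC, the firm produces.
With MC = 91 - 36x + 3x^2, P = MC on the upward-sloping part at x* = 12.
TR = 91·12 = 1092. TC = 1208 + 228 = 1436. Profit = 1092 − 1436 = -£344.
By producing, the firm covers all variable cost plus £864 of fixed cost; shutting down would lose the full £1208.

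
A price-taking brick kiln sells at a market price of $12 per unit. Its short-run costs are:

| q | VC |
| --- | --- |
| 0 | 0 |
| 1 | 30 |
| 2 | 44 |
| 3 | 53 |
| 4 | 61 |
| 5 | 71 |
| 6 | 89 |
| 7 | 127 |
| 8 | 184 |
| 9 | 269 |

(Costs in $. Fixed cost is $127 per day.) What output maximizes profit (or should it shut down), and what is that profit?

q = 0 (shut down); profit = -$127

Tabulate TR − TC: q=0: -127; q=1: -145; q=2: -147; q=3: -144; q=4: -140; q=5: -138; q=6: -144; q=7: -170; q=8: -215; q=9: -288.
Profit is highest at q = 0. Equivalently, the lowest AVC in the table is 71/5 ≈ $14.20 at q = 5, and P = $12 falls below it — price never covers variable cost, so the firm shuts down and loses only its fixed cost.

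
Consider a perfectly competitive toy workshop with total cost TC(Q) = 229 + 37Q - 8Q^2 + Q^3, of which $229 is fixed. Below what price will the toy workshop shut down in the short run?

Short-run supply begins at min AVC. From VC = 37Q - 8Q^2 + Q^3, AVC = 37 - 8Q + Q^2.
At the minimum of AVC, MC = AVC. MC = 37 - 16Q + 3Q^2; setting MC = AVC gives 2Q^2 - 8Q = 0, so Q = 4. min AVC = 21.
For P < $21 the firm produces nothing.

$21 per unit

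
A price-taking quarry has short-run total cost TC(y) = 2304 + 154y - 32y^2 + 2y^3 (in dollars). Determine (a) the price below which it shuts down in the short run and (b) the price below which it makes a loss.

Shutdown price = $26; break-even price = $250

AVC = 154 - 32y + 2y^2; minimized at y = 8, giving min AVC = $26. That is the shutdown price.
ATC = 2304/y + 154 - 32y + 2y^2. Setting dATC/dy = −2304/y^2 − 32 + 4y = 0 gives y = 12 (since 4·12^3 − 32·12^2 = 2304).
min ATC = 2304/12 + 154 − 32·12 + 2·12^2 = $250. That is the break-even price.
For $26 ≤ P < $250 the firm produces at a loss; below $26 it shuts down.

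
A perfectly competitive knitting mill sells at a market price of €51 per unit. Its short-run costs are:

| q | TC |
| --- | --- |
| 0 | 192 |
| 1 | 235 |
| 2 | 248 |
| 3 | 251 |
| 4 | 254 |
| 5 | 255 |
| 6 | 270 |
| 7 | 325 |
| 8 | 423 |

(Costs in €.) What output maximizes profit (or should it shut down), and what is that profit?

Tabulate TR − TC: q=0: -192; q=1: -184; q=2: -146; q=3: -98; q=4: -50; q=5: 0; q=6: 36; q=7: 32; q=8: -15.
Profit is maximized at q = 6. AVC there is 78/6 = €13 ≤ P, so producing beats shutting down (which would give -€192).

q = 6; profit = €36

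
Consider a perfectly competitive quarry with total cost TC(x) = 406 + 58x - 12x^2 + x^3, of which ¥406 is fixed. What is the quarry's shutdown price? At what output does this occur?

Short-run supply begins at min AVC. From VC = 58x - 12x^2 + x^3, AVC = 58 - 12x + x^2.
dAVC/dx = -12 + 2x = 0 gives x = 6. min AVC = 58 - 12·6 + 6^2 = 22.
The firm shuts down for any P below ¥22.

¥22 per unit, at x = 6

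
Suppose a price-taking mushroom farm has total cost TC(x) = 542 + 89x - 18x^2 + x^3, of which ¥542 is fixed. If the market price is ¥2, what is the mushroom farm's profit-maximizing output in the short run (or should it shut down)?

From TC, MC = TC'(x) = 89 - 36x + 3x^2 and AVC = VC/x = 89 - 18x + x^2.
AVC is minimized where dAVC/dx = -18 + 2x = 0, at x = 9; min AVC = 89 - 18·9 + 9^2 = ¥8.
Since P = ¥2 < min AVC = ¥8, price fails to cover variable cost at any output.
Best response: produce nothing and absorb the ¥542 fixed cost.

Shut down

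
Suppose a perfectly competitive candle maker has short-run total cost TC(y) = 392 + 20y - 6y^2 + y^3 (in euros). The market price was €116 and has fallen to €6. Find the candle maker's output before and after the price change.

AVC = 20 - 6y + y^2, minimized at y = 3 where min AVC = €11. MC = 20 - 12y + 3y^2.
With P = €116 above the shutdown price, P = MC gives y = 8.
At P = €6 < min AVC = €11, price no longer covers variable cost at any output, so the firm shuts down: y = 0.

Output falls from 8 to 0 (the firm shuts down)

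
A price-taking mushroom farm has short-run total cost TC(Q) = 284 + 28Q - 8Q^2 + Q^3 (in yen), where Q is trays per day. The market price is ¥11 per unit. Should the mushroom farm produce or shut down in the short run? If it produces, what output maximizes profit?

Shut down

Variable cost is VC = 28Q - 8Q^2 + Q^3, so AVC = VC/Q = 28 - 8Q + Q^2 and MC = dTC/dQ = 28 - 16Q + 3Q^2.
AVC hits its minimum where MC = AVC, at Q = 4, giving min AVC = 28 - 8·4 + 4^2 = ¥12.
Since P = ¥11 < min AVC = ¥12, price fails to cover variable cost at any output.
Shutting down limits the loss to fixed cost, ¥284.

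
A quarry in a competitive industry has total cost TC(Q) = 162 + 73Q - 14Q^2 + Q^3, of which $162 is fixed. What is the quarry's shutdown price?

The shutdown price is the minimum of AVC. VC = 73Q - 14Q^2 + Q^3, so AVC = 73 - 14Q + Q^2.
dAVC/dQ = -14 + 2Q = 0 gives Q = 7. min AVC = 73 - 14·7 + 7^2 = 24.
So the shutdown price is $24.

$24 per unit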